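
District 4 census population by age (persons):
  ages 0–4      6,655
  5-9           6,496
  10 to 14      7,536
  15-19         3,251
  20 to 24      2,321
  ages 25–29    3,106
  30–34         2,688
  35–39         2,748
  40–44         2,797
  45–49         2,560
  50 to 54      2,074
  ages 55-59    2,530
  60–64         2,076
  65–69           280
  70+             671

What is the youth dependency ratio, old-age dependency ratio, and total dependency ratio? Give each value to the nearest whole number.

Youth dependency ratio: 79
Old-age dependency ratio: 4
Total dependency ratio: 83

0–14: 6,655 + 6,496 + 7,536 = 20,687
15–64: 3,251 + 2,321 + 3,106 + 2,688 + 2,748 + 2,797 + 2,560 + 2,074 + 2,530 + 2,076 = 26,151
65+: 280 + 671 = 951
Youth dependency ratio = 20,687 / 26,151 × 100 = 79
Old-age dependency ratio = 951 / 26,151 × 100 = 4
Total dependency ratio = (20,687 + 951) / 26,151 × 100 = 21,638 / 26,151 × 100 = 83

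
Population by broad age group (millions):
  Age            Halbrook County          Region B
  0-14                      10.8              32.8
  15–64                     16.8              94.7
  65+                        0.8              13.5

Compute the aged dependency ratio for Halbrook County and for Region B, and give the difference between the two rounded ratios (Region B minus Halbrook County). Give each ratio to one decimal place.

Halbrook County: 0.8 / 16.8 × 100 = 4.8
Region B: 13.5 / 94.7 × 100 = 14.3

Halbrook County: 4.8
Region B: 14.3
Difference: +9.5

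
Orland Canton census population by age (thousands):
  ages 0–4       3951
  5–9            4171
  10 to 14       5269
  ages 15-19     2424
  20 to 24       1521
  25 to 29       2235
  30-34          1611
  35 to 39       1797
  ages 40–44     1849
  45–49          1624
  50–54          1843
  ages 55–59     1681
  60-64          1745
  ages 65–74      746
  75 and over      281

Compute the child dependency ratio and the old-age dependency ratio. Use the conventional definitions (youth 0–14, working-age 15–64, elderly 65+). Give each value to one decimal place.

0–14: 3951 + 4171 + 5269 = 13391
15–64: 2424 + 1521 + 2235 + 1611 + 1797 + 1849 + 1624 + 1843 + 1681 + 1745 = 18330
65+: 746 + 281 = 1027
Youth dependency ratio = 13391 / 18330 × 100 = 73.1
Old-age dependency ratio = 1027 / 18330 × 100 = 5.6

Youth dependency ratio: 73.1
Old-age dependency ratio: 5.6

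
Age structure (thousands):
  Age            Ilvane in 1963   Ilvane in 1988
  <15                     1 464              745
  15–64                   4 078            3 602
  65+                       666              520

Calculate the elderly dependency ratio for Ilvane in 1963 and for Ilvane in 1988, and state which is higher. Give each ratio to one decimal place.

Ilvane in 1963: 16.3
Ilvane in 1988: 14.4
Higher: Ilvane in 1963

Ilvane in 1963: 666 / 4 078 × 100 = 16.3
Ilvane in 1988: 520 / 3 602 × 100 = 14.4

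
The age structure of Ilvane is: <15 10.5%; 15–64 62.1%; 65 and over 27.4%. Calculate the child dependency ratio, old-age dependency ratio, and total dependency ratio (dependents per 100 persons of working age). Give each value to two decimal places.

Youth dependency ratio: 16.91
Old-age dependency ratio: 44.12
Total dependency ratio: 61.03

Youth dependency ratio = 10.5 / 62.1 × 100 = 16.91
Old-age dependency ratio = 27.4 / 62.1 × 100 = 44.12
Total dependency ratio = (10.5 + 27.4) / 62.1 × 100 = 37.9 / 62.1 × 100 = 61.03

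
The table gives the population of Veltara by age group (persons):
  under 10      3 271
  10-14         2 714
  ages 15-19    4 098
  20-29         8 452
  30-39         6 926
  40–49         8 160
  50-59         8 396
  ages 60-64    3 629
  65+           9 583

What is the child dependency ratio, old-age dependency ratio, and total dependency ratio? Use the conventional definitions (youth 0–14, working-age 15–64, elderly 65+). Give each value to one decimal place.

0–14: 3 271 + 2 714 = 5 985
15–64: 4 098 + 8 452 + 6 926 + 8 160 + 8 396 + 3 629 = 39 661
65+: 9 583
Youth dependency ratio = 5 985 / 39 661 × 100 = 15.1
Old-age dependency ratio = 9 583 / 39 661 × 100 = 24.2
Total dependency ratio = (5 985 + 9 583) / 39 661 × 100 = 15 568 / 39 661 × 100 = 39.3

Youth dependency ratio: 15.1
Old-age dependency ratio: 24.2
Total dependency ratio: 39.3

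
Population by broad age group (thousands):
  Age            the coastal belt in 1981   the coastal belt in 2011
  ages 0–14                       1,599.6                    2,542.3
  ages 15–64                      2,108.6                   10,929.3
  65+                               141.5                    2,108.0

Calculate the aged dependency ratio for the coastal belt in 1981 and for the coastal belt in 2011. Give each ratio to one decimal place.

the coastal belt in 1981: 6.7
the coastal belt in 2011: 19.3

the coastal belt in 1981: 141.5 / 2,108.6 × 100 = 6.7
the coastal belt in 2011: 2,108.0 / 10,929.3 × 100 = 19.3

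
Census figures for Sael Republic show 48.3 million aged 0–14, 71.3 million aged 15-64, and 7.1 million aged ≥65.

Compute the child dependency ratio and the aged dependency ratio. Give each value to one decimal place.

Youth dependency ratio = 48.3 / 71.3 × 100 = 67.7
Old-age dependency ratio = 7.1 / 71.3 × 100 = 10.0

Youth dependency ratio: 67.7
Old-age dependency ratio: 10.0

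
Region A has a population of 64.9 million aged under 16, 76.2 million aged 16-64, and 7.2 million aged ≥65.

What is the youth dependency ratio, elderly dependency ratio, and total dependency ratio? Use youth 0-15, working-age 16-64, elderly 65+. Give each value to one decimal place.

Youth dependency ratio: 85.2
Old-age dependency ratio: 9.4
Total dependency ratio: 94.6

Youth dependency ratio = 64.9 / 76.2 × 100 = 85.2
Old-age dependency ratio = 7.2 / 76.2 × 100 = 9.4
Total dependency ratio = (64.9 + 7.2) / 76.2 × 100 = 72.1 / 76.2 × 100 = 94.6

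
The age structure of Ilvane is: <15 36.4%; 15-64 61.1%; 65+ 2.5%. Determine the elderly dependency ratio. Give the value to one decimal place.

Old-age dependency ratio = 2.5 / 61.1 × 100 = 4.1

Old-age dependency ratio: 4.1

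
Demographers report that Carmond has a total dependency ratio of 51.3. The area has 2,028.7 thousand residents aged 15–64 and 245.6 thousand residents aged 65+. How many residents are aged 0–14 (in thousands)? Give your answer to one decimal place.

Total dependency ratio = (youth + elderly) / working-age × 100
51.3 = (Y + 245.6) / 2,028.7 × 100
⇒ 795.1

Aged 0–14: 795.1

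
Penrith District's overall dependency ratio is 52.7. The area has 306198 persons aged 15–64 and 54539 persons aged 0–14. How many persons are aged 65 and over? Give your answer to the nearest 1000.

Total dependency ratio = (youth + elderly) / working-age × 100
52.7 = (54539 + E) / 306198 × 100
⇒ 107000

Aged 65 and over: 107000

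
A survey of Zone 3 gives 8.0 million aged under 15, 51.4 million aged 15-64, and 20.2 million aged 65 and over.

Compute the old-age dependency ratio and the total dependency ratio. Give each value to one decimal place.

Old-age dependency ratio = 20.2 / 51.4 × 100 = 39.3
Total dependency ratio = (8.0 + 20.2) / 51.4 × 100 = 28.2 / 51.4 × 100 = 54.9

Old-age dependency ratio: 39.3
Total dependency ratio: 54.9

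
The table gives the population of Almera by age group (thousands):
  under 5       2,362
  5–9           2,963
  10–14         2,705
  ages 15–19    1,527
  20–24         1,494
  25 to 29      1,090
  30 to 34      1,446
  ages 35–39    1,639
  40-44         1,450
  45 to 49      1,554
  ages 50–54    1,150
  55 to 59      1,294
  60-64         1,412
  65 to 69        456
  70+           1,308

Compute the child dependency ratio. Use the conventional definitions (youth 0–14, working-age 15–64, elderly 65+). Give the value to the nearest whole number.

Youth dependency ratio: 57

0–14: 2,362 + 2,963 + 2,705 = 8,030
15–64: 1,527 + 1,494 + 1,090 + 1,446 + 1,639 + 1,450 + 1,554 + 1,150 + 1,294 + 1,412 = 14,056
65+: 456 + 1,308 = 1,764
Youth dependency ratio = 8,030 / 14,056 × 100 = 57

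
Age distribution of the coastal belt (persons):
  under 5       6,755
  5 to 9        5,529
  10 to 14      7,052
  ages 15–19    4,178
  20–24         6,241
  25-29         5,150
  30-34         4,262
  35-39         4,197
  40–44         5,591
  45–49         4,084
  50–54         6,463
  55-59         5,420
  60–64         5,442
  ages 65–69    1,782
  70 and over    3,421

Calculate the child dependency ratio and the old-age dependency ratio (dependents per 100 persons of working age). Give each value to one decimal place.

0–14: 6,755 + 5,529 + 7,052 = 19,336
15–64: 4,178 + 6,241 + 5,150 + 4,262 + 4,197 + 5,591 + 4,084 + 6,463 + 5,420 + 5,442 = 51,028
65+: 1,782 + 3,421 = 5,203
Youth dependency ratio = 19,336 / 51,028 × 100 = 37.9
Old-age dependency ratio = 5,203 / 51,028 × 100 = 10.2

Youth dependency ratio: 37.9
Old-age dependency ratio: 10.2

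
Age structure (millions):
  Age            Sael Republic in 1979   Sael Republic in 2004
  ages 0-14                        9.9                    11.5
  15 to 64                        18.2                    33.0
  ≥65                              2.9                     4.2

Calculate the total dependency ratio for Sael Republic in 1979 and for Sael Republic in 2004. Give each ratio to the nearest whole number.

Sael Republic in 1979: 70
Sael Republic in 2004: 48

Sael Republic in 1979: (9.9 + 2.9) / 18.2 × 100 = 12.8 / 18.2 × 100 = 70
Sael Republic in 2004: (11.5 + 4.2) / 33.0 × 100 = 15.7 / 33.0 × 100 = 48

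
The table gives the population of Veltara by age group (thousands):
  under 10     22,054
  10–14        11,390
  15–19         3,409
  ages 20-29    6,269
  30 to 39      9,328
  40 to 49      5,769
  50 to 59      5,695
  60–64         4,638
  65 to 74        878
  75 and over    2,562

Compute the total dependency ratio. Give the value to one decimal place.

Total dependency ratio: 105.1

0–14: 22,054 + 11,390 = 33,444
15–64: 3,409 + 6,269 + 9,328 + 5,769 + 5,695 + 4,638 = 35,108
65+: 878 + 2,562 = 3,440
Total dependency ratio = (33,444 + 3,440) / 35,108 × 100 = 36,884 / 35,108 × 100 = 105.1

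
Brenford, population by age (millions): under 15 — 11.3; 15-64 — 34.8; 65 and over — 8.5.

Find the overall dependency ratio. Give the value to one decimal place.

Total dependency ratio = (11.3 + 8.5) / 34.8 × 100 = 19.8 / 34.8 × 100 = 56.9

Total dependency ratio: 56.9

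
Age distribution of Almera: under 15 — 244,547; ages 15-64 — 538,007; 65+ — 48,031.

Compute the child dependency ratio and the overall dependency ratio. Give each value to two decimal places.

Youth dependency ratio: 45.45
Total dependency ratio: 54.38

Youth dependency ratio = 244,547 / 538,007 × 100 = 45.45
Total dependency ratio = (244,547 + 48,031) / 538,007 × 100 = 292,578 / 538,007 × 100 = 54.38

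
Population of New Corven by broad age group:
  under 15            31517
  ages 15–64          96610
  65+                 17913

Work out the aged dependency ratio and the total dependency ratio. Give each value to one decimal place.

Old-age dependency ratio: 18.5
Total dependency ratio: 51.2

Old-age dependency ratio = 17913 / 96610 × 100 = 18.5
Total dependency ratio = (31517 + 17913) / 96610 × 100 = 49430 / 96610 × 100 = 51.2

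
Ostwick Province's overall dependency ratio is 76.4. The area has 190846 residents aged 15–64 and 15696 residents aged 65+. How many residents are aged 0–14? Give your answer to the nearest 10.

Aged 0–14: 130110

Total dependency ratio = (youth + elderly) / working-age × 100
76.4 = (Y + 15696) / 190846 × 100
⇒ 130110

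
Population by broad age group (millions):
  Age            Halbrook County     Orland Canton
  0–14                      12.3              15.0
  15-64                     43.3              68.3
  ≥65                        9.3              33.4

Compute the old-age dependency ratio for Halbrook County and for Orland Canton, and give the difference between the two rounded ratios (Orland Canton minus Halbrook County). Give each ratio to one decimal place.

Halbrook County: 9.3 / 43.3 × 100 = 21.5
Orland Canton: 33.4 / 68.3 × 100 = 48.9

Halbrook County: 21.5
Orland Canton: 48.9
Difference: +27.4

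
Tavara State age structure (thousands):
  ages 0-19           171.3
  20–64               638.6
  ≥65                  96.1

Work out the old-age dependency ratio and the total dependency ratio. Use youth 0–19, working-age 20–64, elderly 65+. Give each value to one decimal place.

Old-age dependency ratio = 96.1 / 638.6 × 100 = 15.0
Total dependency ratio = (171.3 + 96.1) / 638.6 × 100 = 267.4 / 638.6 × 100 = 41.9

Old-age dependency ratio: 15.0
Total dependency ratio: 41.9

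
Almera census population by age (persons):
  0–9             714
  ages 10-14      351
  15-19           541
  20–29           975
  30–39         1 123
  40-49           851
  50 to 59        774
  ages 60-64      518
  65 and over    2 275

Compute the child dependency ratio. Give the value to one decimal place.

Youth dependency ratio: 22.3

0–14: 714 + 351 = 1 065
15–64: 541 + 975 + 1 123 + 851 + 774 + 518 = 4 782
65+: 2 275
Youth dependency ratio = 1 065 / 4 782 × 100 = 22.3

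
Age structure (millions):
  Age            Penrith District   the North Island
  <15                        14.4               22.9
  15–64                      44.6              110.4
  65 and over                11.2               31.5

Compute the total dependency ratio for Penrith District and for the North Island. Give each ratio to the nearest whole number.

Penrith District: 57
the North Island: 49

Penrith District: (14.4 + 11.2) / 44.6 × 100 = 25.6 / 44.6 × 100 = 57
the North Island: (22.9 + 31.5) / 110.4 × 100 = 54.4 / 110.4 × 100 = 49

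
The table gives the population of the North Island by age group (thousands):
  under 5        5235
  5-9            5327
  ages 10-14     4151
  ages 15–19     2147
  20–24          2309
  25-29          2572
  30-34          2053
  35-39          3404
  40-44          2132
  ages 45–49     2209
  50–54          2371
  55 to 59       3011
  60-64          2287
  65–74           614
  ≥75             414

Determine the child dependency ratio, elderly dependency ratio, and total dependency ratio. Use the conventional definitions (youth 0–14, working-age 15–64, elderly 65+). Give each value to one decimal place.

0–14: 5235 + 5327 + 4151 = 14713
15–64: 2147 + 2309 + 2572 + 2053 + 3404 + 2132 + 2209 + 2371 + 3011 + 2287 = 24495
65+: 614 + 414 = 1028
Youth dependency ratio = 14713 / 24495 × 100 = 60.1
Old-age dependency ratio = 1028 / 24495 × 100 = 4.2
Total dependency ratio = (14713 + 1028) / 24495 × 100 = 15741 / 24495 × 100 = 64.3

Youth dependency ratio: 60.1
Old-age dependency ratio: 4.2
Total dependency ratio: 64.3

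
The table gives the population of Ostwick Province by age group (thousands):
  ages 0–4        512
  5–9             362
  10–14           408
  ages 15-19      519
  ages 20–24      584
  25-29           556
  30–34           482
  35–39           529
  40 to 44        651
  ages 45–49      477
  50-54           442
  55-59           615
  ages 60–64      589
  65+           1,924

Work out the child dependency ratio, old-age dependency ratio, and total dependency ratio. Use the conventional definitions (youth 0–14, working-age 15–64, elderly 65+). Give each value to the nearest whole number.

Youth dependency ratio: 24
Old-age dependency ratio: 35
Total dependency ratio: 59

0–14: 512 + 362 + 408 = 1,282
15–64: 519 + 584 + 556 + 482 + 529 + 651 + 477 + 442 + 615 + 589 = 5,444
65+: 1,924
Youth dependency ratio = 1,282 / 5,444 × 100 = 24
Old-age dependency ratio = 1,924 / 5,444 × 100 = 35
Total dependency ratio = (1,282 + 1,924) / 5,444 × 100 = 3,206 / 5,444 × 100 = 59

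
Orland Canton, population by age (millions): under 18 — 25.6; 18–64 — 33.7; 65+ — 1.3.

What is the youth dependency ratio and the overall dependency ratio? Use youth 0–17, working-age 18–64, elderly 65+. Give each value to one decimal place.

Youth dependency ratio: 76.0
Total dependency ratio: 79.8

Youth dependency ratio = 25.6 / 33.7 × 100 = 76.0
Total dependency ratio = (25.6 + 1.3) / 33.7 × 100 = 26.9 / 33.7 × 100 = 79.8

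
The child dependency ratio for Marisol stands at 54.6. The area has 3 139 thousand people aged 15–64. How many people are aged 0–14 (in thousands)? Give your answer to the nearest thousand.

Aged 0–14: 1 714

Youth dependency ratio = youth / working-age × 100
54.6 = Y / 3 139 × 100
⇒ 1 714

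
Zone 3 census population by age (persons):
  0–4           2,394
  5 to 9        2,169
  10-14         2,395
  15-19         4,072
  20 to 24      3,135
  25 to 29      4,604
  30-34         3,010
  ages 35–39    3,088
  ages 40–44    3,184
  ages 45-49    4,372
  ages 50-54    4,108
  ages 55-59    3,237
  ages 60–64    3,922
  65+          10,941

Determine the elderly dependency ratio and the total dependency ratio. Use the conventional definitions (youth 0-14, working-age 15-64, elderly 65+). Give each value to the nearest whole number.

Old-age dependency ratio: 30
Total dependency ratio: 49

0–14: 2,394 + 2,169 + 2,395 = 6,958
15–64: 4,072 + 3,135 + 4,604 + 3,010 + 3,088 + 3,184 + 4,372 + 4,108 + 3,237 + 3,922 = 36,732
65+: 10,941
Old-age dependency ratio = 10,941 / 36,732 × 100 = 30
Total dependency ratio = (6,958 + 10,941) / 36,732 × 100 = 17,899 / 36,732 × 100 = 49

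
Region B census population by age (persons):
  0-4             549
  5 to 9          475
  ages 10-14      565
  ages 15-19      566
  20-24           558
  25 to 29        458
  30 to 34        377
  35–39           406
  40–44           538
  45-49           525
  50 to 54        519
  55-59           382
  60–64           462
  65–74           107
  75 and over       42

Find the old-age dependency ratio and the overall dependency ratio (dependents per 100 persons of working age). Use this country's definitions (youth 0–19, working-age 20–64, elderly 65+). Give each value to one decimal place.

Old-age dependency ratio: 3.5
Total dependency ratio: 54.5

0–19: 549 + 475 + 565 + 566 = 2,155
20–64: 558 + 458 + 377 + 406 + 538 + 525 + 519 + 382 + 462 = 4,225
65+: 107 + 42 = 149
Old-age dependency ratio = 149 / 4,225 × 100 = 3.5
Total dependency ratio = (2,155 + 149) / 4,225 × 100 = 2,304 / 4,225 × 100 = 54.5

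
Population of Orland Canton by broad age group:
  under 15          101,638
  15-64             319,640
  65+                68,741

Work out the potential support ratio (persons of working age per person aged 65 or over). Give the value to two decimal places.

Potential support ratio = 319,640 / 68,741 = 4.65

Potential support ratio: 4.65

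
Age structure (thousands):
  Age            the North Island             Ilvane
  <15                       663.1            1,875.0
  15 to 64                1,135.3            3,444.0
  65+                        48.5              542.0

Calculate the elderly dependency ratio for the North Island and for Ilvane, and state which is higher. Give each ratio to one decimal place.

the North Island: 48.5 / 1,135.3 × 100 = 4.3
Ilvane: 542.0 / 3,444.0 × 100 = 15.7

the North Island: 4.3
Ilvane: 15.7
Higher: Ilvane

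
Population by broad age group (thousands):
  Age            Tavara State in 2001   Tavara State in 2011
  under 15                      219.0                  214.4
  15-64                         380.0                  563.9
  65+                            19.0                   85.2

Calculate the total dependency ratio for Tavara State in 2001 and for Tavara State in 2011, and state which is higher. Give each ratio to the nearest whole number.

Tavara State in 2001: 63
Tavara State in 2011: 53
Higher: Tavara State in 2001

Tavara State in 2001: (219.0 + 19.0) / 380.0 × 100 = 238.0 / 380.0 × 100 = 63
Tavara State in 2011: (214.4 + 85.2) / 563.9 × 100 = 299.6 / 563.9 × 100 = 53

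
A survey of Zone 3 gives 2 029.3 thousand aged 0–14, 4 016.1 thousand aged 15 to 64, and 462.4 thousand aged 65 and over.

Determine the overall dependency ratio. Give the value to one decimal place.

Total dependency ratio: 62.0

Total dependency ratio = (2 029.3 + 462.4) / 4 016.1 × 100 = 2 491.7 / 4 016.1 × 100 = 62.0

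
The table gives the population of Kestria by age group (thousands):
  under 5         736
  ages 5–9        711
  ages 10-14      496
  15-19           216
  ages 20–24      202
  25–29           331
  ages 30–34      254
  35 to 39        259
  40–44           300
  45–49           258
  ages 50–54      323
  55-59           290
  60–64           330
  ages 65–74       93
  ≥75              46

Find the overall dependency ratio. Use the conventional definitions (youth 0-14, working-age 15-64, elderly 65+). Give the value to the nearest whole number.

0–14: 736 + 711 + 496 = 1 943
15–64: 216 + 202 + 331 + 254 + 259 + 300 + 258 + 323 + 290 + 330 = 2 763
65+: 93 + 46 = 139
Total dependency ratio = (1 943 + 139) / 2 763 × 100 = 2 082 / 2 763 × 100 = 75

Total dependency ratio: 75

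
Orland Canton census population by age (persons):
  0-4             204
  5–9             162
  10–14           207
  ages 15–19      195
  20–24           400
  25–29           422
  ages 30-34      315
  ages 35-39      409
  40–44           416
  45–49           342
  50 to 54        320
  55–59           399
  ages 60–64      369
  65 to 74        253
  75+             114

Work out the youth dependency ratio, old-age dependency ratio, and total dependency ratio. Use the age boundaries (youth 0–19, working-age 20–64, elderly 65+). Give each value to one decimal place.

0–19: 204 + 162 + 207 + 195 = 768
20–64: 400 + 422 + 315 + 409 + 416 + 342 + 320 + 399 + 369 = 3,392
65+: 253 + 114 = 367
Youth dependency ratio = 768 / 3,392 × 100 = 22.6
Old-age dependency ratio = 367 / 3,392 × 100 = 10.8
Total dependency ratio = (768 + 367) / 3,392 × 100 = 1,135 / 3,392 × 100 = 33.5

Youth dependency ratio: 22.6
Old-age dependency ratio: 10.8
Total dependency ratio: 33.5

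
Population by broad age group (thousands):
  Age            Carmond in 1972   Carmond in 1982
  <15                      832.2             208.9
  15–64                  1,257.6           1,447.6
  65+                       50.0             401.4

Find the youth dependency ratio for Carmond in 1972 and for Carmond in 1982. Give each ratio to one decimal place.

Carmond in 1972: 66.2
Carmond in 1982: 14.4

Carmond in 1972: 832.2 / 1,257.6 × 100 = 66.2
Carmond in 1982: 208.9 / 1,447.6 × 100 = 14.4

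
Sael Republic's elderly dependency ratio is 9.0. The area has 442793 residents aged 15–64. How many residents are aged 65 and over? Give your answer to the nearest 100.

Aged 65 and over: 39900

Old-age dependency ratio = elderly / working-age × 100
9.0 = E / 442793 × 100
⇒ 39900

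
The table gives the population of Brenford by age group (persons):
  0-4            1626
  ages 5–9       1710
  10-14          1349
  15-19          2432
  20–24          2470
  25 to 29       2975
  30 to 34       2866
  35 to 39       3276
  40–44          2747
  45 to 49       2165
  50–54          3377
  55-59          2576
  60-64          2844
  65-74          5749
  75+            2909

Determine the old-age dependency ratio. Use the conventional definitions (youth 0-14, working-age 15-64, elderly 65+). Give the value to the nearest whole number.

Old-age dependency ratio: 31

0–14: 1626 + 1710 + 1349 = 4685
15–64: 2432 + 2470 + 2975 + 2866 + 3276 + 2747 + 2165 + 3377 + 2576 + 2844 = 27728
65+: 5749 + 2909 = 8658
Old-age dependency ratio = 8658 / 27728 × 100 = 31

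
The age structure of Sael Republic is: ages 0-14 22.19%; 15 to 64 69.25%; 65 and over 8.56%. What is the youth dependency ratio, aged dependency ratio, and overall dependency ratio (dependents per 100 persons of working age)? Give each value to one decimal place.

Youth dependency ratio: 32.0
Old-age dependency ratio: 12.4
Total dependency ratio: 44.4

Youth dependency ratio = 22.19 / 69.25 × 100 = 32.0
Old-age dependency ratio = 8.56 / 69.25 × 100 = 12.4
Total dependency ratio = (22.19 + 8.56) / 69.25 × 100 = 30.75 / 69.25 × 100 = 44.4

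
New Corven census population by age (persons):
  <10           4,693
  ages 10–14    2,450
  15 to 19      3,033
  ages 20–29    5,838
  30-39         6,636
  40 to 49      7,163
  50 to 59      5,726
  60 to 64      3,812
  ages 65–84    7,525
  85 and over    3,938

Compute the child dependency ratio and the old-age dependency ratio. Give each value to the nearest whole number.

Youth dependency ratio: 22
Old-age dependency ratio: 36

0–14: 4,693 + 2,450 = 7,143
15–64: 3,033 + 5,838 + 6,636 + 7,163 + 5,726 + 3,812 = 32,208
65+: 7,525 + 3,938 = 11,463
Youth dependency ratio = 7,143 / 32,208 × 100 = 22
Old-age dependency ratio = 11,463 / 32,208 × 100 = 36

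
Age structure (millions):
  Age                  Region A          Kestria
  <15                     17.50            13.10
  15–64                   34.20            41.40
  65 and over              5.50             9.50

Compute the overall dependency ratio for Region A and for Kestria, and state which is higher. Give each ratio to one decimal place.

Region A: (17.50 + 5.50) / 34.20 × 100 = 23.00 / 34.20 × 100 = 67.3
Kestria: (13.10 + 9.50) / 41.40 × 100 = 22.60 / 41.40 × 100 = 54.6

Region A: 67.3
Kestria: 54.6
Higher: Region A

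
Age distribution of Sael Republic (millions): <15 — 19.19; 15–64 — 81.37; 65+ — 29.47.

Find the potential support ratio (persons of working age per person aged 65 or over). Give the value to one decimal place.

Potential support ratio: 2.8

Potential support ratio = 81.37 / 29.47 = 2.8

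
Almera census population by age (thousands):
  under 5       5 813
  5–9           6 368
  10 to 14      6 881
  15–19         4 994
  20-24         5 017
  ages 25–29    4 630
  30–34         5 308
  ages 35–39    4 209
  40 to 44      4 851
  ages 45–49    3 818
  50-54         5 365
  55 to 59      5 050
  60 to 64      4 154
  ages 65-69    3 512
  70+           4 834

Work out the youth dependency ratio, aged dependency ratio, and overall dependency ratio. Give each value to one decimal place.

Youth dependency ratio: 40.2
Old-age dependency ratio: 17.6
Total dependency ratio: 57.8

0–14: 5 813 + 6 368 + 6 881 = 19 062
15–64: 4 994 + 5 017 + 4 630 + 5 308 + 4 209 + 4 851 + 3 818 + 5 365 + 5 050 + 4 154 = 47 396
65+: 3 512 + 4 834 = 8 346
Youth dependency ratio = 19 062 / 47 396 × 100 = 40.2
Old-age dependency ratio = 8 346 / 47 396 × 100 = 17.6
Total dependency ratio = (19 062 + 8 346) / 47 396 × 100 = 27 408 / 47 396 × 100 = 57.8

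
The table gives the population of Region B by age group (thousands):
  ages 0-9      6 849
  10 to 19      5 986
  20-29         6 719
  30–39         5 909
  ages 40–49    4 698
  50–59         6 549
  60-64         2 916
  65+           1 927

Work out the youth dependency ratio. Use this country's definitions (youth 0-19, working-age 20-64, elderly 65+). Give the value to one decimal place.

0–19: 6 849 + 5 986 = 12 835
20–64: 6 719 + 5 909 + 4 698 + 6 549 + 2 916 = 26 791
65+: 1 927
Youth dependency ratio = 12 835 / 26 791 × 100 = 47.9

Youth dependency ratio: 47.9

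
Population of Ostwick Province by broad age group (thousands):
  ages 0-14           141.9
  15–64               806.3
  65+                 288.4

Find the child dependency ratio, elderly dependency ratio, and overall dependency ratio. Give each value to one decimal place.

Youth dependency ratio = 141.9 / 806.3 × 100 = 17.6
Old-age dependency ratio = 288.4 / 806.3 × 100 = 35.8
Total dependency ratio = (141.9 + 288.4) / 806.3 × 100 = 430.3 / 806.3 × 100 = 53.4

Youth dependency ratio: 17.6
Old-age dependency ratio: 35.8
Total dependency ratio: 53.4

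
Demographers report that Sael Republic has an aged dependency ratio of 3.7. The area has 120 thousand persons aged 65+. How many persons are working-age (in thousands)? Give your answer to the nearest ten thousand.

Old-age dependency ratio = elderly / working-age × 100
3.7 = 120 / W × 100
⇒ 3 240

Working-age: 3 240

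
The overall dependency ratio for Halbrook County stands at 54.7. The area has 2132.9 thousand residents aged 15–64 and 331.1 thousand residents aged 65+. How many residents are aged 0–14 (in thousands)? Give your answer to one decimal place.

Aged 0–14: 835.6

Total dependency ratio = (youth + elderly) / working-age × 100
54.7 = (Y + 331.1) / 2132.9 × 100
⇒ 835.6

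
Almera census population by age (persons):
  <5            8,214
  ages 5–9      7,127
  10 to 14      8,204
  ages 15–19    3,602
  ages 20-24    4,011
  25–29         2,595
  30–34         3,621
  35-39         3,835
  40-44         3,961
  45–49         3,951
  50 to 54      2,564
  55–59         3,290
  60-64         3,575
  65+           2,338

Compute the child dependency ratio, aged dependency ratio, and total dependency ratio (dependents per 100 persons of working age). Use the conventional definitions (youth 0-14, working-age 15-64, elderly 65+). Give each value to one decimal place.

Youth dependency ratio: 67.3
Old-age dependency ratio: 6.7
Total dependency ratio: 73.9

0–14: 8,214 + 7,127 + 8,204 = 23,545
15–64: 3,602 + 4,011 + 2,595 + 3,621 + 3,835 + 3,961 + 3,951 + 2,564 + 3,290 + 3,575 = 35,005
65+: 2,338
Youth dependency ratio = 23,545 / 35,005 × 100 = 67.3
Old-age dependency ratio = 2,338 / 35,005 × 100 = 6.7
Total dependency ratio = (23,545 + 2,338) / 35,005 × 100 = 25,883 / 35,005 × 100 = 73.9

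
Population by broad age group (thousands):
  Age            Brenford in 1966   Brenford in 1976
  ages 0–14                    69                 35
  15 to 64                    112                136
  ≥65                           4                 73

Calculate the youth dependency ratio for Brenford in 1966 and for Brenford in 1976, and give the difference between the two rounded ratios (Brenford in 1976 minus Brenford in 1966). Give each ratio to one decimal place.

Brenford in 1966: 61.6
Brenford in 1976: 25.7
Difference: -35.9

Brenford in 1966: 69 / 112 × 100 = 61.6
Brenford in 1976: 35 / 136 × 100 = 25.7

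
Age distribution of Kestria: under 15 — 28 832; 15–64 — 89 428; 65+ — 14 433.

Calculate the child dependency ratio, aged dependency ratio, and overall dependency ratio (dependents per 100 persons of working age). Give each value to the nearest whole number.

Youth dependency ratio: 32
Old-age dependency ratio: 16
Total dependency ratio: 48

Youth dependency ratio = 28 832 / 89 428 × 100 = 32
Old-age dependency ratio = 14 433 / 89 428 × 100 = 16
Total dependency ratio = (28 832 + 14 433) / 89 428 × 100 = 43 265 / 89 428 × 100 = 48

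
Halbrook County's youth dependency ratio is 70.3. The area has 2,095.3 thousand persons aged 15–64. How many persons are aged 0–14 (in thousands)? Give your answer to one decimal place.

Aged 0–14: 1,473.0

Youth dependency ratio = youth / working-age × 100
70.3 = Y / 2,095.3 × 100
⇒ 1,473.0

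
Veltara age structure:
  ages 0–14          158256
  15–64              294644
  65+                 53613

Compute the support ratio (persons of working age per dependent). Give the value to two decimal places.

Support ratio = 294644 / (158256 + 53613) = 294644 / 211869 = 1.39

Support ratio: 1.39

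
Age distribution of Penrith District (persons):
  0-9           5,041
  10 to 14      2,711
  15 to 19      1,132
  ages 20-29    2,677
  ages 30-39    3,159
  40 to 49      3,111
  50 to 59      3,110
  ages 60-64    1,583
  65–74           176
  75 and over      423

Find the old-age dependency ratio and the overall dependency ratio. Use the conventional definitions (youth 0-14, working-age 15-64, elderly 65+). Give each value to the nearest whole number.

Old-age dependency ratio: 4
Total dependency ratio: 57

0–14: 5,041 + 2,711 = 7,752
15–64: 1,132 + 2,677 + 3,159 + 3,111 + 3,110 + 1,583 = 14,772
65+: 176 + 423 = 599
Old-age dependency ratio = 599 / 14,772 × 100 = 4
Total dependency ratio = (7,752 + 599) / 14,772 × 100 = 8,351 / 14,772 × 100 = 57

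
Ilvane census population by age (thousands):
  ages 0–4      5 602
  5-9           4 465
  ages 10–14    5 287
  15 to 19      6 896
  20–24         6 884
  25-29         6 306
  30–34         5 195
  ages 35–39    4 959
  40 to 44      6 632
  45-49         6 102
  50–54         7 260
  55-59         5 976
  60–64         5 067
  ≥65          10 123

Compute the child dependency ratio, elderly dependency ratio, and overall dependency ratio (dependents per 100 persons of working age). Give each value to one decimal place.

0–14: 5 602 + 4 465 + 5 287 = 15 354
15–64: 6 896 + 6 884 + 6 306 + 5 195 + 4 959 + 6 632 + 6 102 + 7 260 + 5 976 + 5 067 = 61 277
65+: 10 123
Youth dependency ratio = 15 354 / 61 277 × 100 = 25.1
Old-age dependency ratio = 10 123 / 61 277 × 100 = 16.5
Total dependency ratio = (15 354 + 10 123) / 61 277 × 100 = 25 477 / 61 277 × 100 = 41.6

Youth dependency ratio: 25.1
Old-age dependency ratio: 16.5
Total dependency ratio: 41.6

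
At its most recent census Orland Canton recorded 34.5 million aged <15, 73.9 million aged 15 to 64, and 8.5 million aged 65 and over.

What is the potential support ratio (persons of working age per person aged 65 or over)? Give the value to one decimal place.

Potential support ratio = 73.9 / 8.5 = 8.7

Potential support ratio: 8.7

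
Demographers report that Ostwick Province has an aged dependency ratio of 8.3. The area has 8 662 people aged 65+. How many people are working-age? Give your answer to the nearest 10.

Working-age: 104 360

Old-age dependency ratio = elderly / working-age × 100
8.3 = 8 662 / W × 100
⇒ 104 360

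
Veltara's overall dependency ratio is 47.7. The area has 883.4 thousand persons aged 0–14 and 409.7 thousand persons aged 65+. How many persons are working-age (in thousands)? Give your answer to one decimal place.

Working-age: 2,710.9

Total dependency ratio = (youth + elderly) / working-age × 100
47.7 = (883.4 + 409.7) / W × 100
⇒ 2,710.9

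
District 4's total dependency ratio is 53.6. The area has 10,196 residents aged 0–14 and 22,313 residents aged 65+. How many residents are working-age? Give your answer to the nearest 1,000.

Working-age: 61,000

Total dependency ratio = (youth + elderly) / working-age × 100
53.6 = (10,196 + 22,313) / W × 100
⇒ 61,000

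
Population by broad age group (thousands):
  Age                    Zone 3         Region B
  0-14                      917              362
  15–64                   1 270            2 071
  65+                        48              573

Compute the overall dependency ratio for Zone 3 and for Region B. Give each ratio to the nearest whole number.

Zone 3: 76
Region B: 45

Zone 3: (917 + 48) / 1 270 × 100 = 965 / 1 270 × 100 = 76
Region B: (362 + 573) / 2 071 × 100 = 935 / 2 071 × 100 = 45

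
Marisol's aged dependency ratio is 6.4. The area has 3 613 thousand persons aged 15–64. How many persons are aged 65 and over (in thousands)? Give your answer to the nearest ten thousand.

Old-age dependency ratio = elderly / working-age × 100
6.4 = E / 3 613 × 100
⇒ 230

Aged 65 and over: 230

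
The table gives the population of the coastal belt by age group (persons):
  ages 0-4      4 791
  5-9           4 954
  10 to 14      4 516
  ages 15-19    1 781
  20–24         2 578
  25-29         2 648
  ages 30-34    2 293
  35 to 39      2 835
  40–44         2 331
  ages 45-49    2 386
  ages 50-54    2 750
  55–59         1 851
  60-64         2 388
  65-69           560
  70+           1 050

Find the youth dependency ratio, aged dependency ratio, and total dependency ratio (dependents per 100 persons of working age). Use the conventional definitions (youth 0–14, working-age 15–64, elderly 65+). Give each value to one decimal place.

0–14: 4 791 + 4 954 + 4 516 = 14 261
15–64: 1 781 + 2 578 + 2 648 + 2 293 + 2 835 + 2 331 + 2 386 + 2 750 + 1 851 + 2 388 = 23 841
65+: 560 + 1 050 = 1 610
Youth dependency ratio = 14 261 / 23 841 × 100 = 59.8
Old-age dependency ratio = 1 610 / 23 841 × 100 = 6.8
Total dependency ratio = (14 261 + 1 610) / 23 841 × 100 = 15 871 / 23 841 × 100 = 66.6

Youth dependency ratio: 59.8
Old-age dependency ratio: 6.8
Total dependency ratio: 66.6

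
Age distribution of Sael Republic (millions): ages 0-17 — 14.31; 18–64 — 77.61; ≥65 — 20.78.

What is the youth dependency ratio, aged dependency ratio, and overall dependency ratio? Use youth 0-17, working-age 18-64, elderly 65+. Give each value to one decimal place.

Youth dependency ratio = 14.31 / 77.61 × 100 = 18.4
Old-age dependency ratio = 20.78 / 77.61 × 100 = 26.8
Total dependency ratio = (14.31 + 20.78) / 77.61 × 100 = 35.09 / 77.61 × 100 = 45.2

Youth dependency ratio: 18.4
Old-age dependency ratio: 26.8
Total dependency ratio: 45.2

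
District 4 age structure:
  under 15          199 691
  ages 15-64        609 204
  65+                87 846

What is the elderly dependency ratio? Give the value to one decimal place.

Old-age dependency ratio: 14.4

Old-age dependency ratio = 87 846 / 609 204 × 100 = 14.4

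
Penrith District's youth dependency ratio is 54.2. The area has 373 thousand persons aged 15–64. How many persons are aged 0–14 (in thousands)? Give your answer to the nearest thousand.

Youth dependency ratio = youth / working-age × 100
54.2 = Y / 373 × 100
⇒ 202

Aged 0–14: 202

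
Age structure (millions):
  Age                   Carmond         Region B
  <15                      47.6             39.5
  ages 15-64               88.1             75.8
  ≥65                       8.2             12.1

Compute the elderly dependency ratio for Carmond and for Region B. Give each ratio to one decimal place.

Carmond: 8.2 / 88.1 × 100 = 9.3
Region B: 12.1 / 75.8 × 100 = 16.0

Carmond: 9.3
Region B: 16.0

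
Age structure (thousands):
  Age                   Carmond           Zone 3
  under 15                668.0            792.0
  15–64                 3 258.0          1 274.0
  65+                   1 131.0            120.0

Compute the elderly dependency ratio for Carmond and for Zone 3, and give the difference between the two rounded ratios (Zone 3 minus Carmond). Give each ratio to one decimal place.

Carmond: 34.7
Zone 3: 9.4
Difference: -25.3

Carmond: 1 131.0 / 3 258.0 × 100 = 34.7
Zone 3: 120.0 / 1 274.0 × 100 = 9.4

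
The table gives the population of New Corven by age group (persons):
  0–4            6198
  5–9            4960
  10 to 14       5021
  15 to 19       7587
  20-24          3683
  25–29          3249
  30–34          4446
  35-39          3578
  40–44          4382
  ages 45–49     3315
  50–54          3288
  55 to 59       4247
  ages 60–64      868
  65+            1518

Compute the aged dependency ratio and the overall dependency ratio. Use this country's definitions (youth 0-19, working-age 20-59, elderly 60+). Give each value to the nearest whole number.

0–19: 6198 + 4960 + 5021 + 7587 = 23766
20–59: 3683 + 3249 + 4446 + 3578 + 4382 + 3315 + 3288 + 4247 = 30188
60+: 868 + 1518 = 2386
Old-age dependency ratio = 2386 / 30188 × 100 = 8
Total dependency ratio = (23766 + 2386) / 30188 × 100 = 26152 / 30188 × 100 = 87

Old-age dependency ratio: 8
Total dependency ratio: 87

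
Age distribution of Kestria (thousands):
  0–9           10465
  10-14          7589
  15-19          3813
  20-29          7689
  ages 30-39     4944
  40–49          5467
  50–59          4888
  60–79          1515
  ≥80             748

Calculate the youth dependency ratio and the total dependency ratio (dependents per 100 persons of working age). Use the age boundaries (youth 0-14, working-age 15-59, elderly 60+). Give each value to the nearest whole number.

Youth dependency ratio: 67
Total dependency ratio: 76

0–14: 10465 + 7589 = 18054
15–59: 3813 + 7689 + 4944 + 5467 + 4888 = 26801
60+: 1515 + 748 = 2263
Youth dependency ratio = 18054 / 26801 × 100 = 67
Total dependency ratio = (18054 + 2263) / 26801 × 100 = 20317 / 26801 × 100 = 76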